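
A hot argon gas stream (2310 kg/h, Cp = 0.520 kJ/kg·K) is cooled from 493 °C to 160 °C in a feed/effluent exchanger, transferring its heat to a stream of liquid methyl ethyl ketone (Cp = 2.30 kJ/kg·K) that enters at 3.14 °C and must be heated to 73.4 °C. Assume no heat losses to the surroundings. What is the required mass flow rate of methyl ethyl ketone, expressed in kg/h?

Heat released by hot stream: Q = 2310 × 0.520 × (493 − 160) = 400000 kJ/h
Energy balance on cold side (adiabatic exchanger): Q = ṁ_c·Cp_c·(T_c,out − T_c,in)
ṁ_c = 400000 / [2.30 × (73.4 − 3.14)] = 2475.3 kg/h

ṁ_c = 2480 kg/h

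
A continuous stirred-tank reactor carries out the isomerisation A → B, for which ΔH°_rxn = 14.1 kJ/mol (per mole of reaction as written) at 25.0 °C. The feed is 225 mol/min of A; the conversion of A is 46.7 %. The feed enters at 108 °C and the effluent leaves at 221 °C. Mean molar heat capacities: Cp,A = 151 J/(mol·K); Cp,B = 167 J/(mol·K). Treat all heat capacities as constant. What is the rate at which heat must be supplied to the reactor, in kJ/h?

Extent of reaction ξ = 0.467 × 225 = 105.08 mol/min
Reaction term: ξ·ΔH°_rxn = 105.08 × 14.1 = 1481.6 kJ/min
Sensible, feed 108→25 °C: -2819.9 kJ/min
Outlet flows (mol/min): A 119.92, B 105.08
Sensible, products 25→221 °C: 6988.6 kJ/min
Q = ΔH = 5650.2 kJ/min = 94.171 kW
Heat supplied = 339010 kJ/h

Q_in = 339000 kJ/h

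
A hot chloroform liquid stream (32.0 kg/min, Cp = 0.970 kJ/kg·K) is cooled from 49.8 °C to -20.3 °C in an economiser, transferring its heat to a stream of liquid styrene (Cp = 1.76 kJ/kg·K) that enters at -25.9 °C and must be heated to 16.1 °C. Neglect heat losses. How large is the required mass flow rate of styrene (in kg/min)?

ṁ_c = 29.4 kg/min

Heat released by hot stream: Q = 32.0 × 0.970 × (49.8 − -20.3) = 2175.9 kJ/min
Energy balance on cold side (adiabatic exchanger): Q = ṁ_c·Cp_c·(T_c,out − T_c,in)
ṁ_c = 2175.9 / [1.76 × (16.1 − -25.9)] = 29.436 kg/min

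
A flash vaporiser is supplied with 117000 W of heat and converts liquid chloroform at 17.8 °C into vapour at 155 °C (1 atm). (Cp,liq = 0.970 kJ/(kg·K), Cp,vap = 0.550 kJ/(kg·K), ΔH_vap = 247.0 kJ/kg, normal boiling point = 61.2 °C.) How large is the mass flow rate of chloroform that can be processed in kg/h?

Δh = 0.970×(61.2−17.8) + 247.0 + 0.550×(155−61.2) = 340.69 kJ/kg
Q = 117000 W = 117 kJ/s = 421200 kJ/h
ṁ = Q/Δh = 421200 / 340.69 = 1236.3 kg/h

ṁ = 1240 kg/h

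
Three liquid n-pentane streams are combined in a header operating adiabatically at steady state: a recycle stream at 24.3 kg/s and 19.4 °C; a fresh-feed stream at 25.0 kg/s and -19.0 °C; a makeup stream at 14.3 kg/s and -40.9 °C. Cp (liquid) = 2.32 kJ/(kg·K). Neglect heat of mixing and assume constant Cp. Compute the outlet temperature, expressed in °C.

Adiabatic, steady state ⇒ Σ ṁᵢCp,ᵢ(T_out − Tᵢ) = 0
Σ ṁᵢCp,ᵢTᵢ = 24.3×2.32×19.4 + 25.0×2.32×-19.0 + 14.3×2.32×-40.9 = -1365.2
Σ ṁᵢCp,ᵢ = 24.3×2.32 + 25.0×2.32 + 14.3×2.32 = 147.55
T_out = -1365.2 / 147.55 = -9.2524 °C

T_out = -9.25 °C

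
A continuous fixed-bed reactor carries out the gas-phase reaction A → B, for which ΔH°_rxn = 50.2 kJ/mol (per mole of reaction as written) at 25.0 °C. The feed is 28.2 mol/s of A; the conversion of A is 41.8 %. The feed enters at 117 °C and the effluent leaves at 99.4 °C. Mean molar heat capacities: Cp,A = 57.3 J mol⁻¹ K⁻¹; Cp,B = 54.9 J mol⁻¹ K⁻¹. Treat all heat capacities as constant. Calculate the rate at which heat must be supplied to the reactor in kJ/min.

Q_in = 33700 kJ/min

Extent of reaction ξ = 0.418 × 28.2 = 11.788 mol/s
Reaction term: ξ·ΔH°_rxn = 11.788 × 50.2 = 591.74 kJ/s
Sensible, feed 117→25 °C: -148.66 kJ/s
Outlet flows (mol/s): A 16.412, B 11.788
Sensible, products 25→99.4 °C: 118.12 kJ/s
Q = ΔH = 561.19 kJ/s = 561.19 kW
Heat supplied = 33672 kJ/min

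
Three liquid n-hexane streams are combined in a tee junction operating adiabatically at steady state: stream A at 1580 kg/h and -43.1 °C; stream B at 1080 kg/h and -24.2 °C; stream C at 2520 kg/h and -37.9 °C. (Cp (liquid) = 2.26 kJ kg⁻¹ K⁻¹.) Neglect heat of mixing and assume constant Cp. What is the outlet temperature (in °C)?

T_out = -36.6 °C

Energy balance with Q = 0: Σ ṁᵢCp,ᵢ(T_out − Tᵢ) = 0
Σ ṁᵢCp,ᵢTᵢ = 1580×2.26×-43.1 + 1080×2.26×-24.2 + 2520×2.26×-37.9 = -428820
Σ ṁᵢCp,ᵢ = 1580×2.26 + 1080×2.26 + 2520×2.26 = 11707
T_out = -428820 / 11707 = -36.63 °C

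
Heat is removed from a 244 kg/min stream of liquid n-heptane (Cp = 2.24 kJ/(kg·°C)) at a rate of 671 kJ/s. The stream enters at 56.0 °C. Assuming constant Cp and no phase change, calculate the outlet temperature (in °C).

T_out = -17.7 °C

Q = 671 kJ/s = 40260 kJ/min
ΔT = Q/(ṁ·Cp) = 40260/(244×2.24) = 73.661 K
T_out = 56.0 − 73.661 = -17.661 °C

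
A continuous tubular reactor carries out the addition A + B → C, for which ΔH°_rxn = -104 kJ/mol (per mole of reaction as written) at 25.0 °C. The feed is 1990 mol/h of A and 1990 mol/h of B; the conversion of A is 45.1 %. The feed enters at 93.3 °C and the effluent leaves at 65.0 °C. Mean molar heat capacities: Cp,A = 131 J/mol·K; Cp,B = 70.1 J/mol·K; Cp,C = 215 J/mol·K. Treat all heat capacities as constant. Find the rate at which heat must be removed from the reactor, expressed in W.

Q_out = 28900 W

Extent of reaction ξ = 0.451 × 1990 = 897.49 mol/h
Reaction term: ξ·ΔH°_rxn = 897.49 × -104 = -93339 kJ/h
Sensible, feed 93.3→25 °C: -27333 kJ/h
Outlet flows (mol/h): A 1092.5, B 1092.5, C 897.49
Sensible, products 25→65.0 °C: 16507 kJ/h
Q = ΔH = -104170 kJ/h = -28.935 kW
Heat removed = 28935 W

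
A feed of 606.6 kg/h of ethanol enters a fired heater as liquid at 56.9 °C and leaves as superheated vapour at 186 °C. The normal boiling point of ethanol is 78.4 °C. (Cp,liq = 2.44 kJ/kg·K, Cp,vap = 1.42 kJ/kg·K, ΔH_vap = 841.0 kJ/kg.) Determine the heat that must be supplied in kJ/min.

Q = 10600 kJ/min

liquid 56.9→78.4 °C: 52.46 kJ/kg
vaporisation at 78.4 °C: 841 kJ/kg
vapour 78.4→186 °C: 152.79 kJ/kg
Δh = 52.46 + 841 + 152.79 = 1046.3 kJ/kg
Q = ṁ·Δh = 606.6 kg/h × 1046.3 kJ/kg = 634660 kJ/h
|Q| = 176.29 kW = 10578 kJ/min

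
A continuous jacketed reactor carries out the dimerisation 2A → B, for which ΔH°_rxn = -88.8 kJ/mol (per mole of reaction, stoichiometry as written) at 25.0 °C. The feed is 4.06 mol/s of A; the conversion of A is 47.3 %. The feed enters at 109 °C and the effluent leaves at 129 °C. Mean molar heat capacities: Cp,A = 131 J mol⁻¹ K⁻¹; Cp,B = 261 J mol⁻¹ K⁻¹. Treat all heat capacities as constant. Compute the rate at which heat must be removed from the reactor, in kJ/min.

Q_out = 4480 kJ/min

Extent of reaction ξ = 0.473 × 4.06 / 2 = 0.96019 mol/s
Reaction term: ξ·ΔH°_rxn = 0.96019 × -88.8 = -85.265 kJ/s
Sensible, feed 109→25 °C: -44.676 kJ/s
Outlet flows (mol/s): A 2.1396, B 0.96019
Sensible, products 25→129 °C: 55.214 kJ/s
Q = ΔH = -74.728 kJ/s = -74.728 kW
Heat removed = 4483.7 kJ/min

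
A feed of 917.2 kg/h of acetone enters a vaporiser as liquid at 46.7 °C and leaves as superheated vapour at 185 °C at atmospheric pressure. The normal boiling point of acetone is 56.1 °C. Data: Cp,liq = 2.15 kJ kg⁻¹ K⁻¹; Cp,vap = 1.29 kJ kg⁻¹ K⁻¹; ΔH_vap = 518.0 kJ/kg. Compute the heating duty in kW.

liquid 46.7→56.1 °C: 20.21 kJ/kg
vaporisation at 56.1 °C: 518 kJ/kg
vapour 56.1→185 °C: 166.28 kJ/kg
Δh = 20.21 + 518 + 166.28 = 704.49 kJ/kg
Q = ṁ·Δh = 917.2 kg/h × 704.49 kJ/kg = 646160 kJ/h
|Q| = 179.49 kW

Q = 179 kW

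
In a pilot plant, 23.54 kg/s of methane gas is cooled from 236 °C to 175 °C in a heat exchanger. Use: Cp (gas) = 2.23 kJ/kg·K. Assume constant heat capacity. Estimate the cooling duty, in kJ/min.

Q_c = 192000 kJ/min

Q = ṁ·Cp·ΔT = 23.54 × 2.23 × (175 − 236) = -3202.1 kJ/s
Cooling duty = 192130 kJ/min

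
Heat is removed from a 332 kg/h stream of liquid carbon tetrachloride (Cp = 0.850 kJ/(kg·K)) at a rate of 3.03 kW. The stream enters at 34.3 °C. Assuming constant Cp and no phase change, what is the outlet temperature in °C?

T_out = -4.35 °C

Q = 3.03 kW = 10908 kJ/h
ΔT = Q/(ṁ·Cp) = 10908/(332×0.850) = 38.653 K
T_out = 34.3 − 38.653 = -4.3534 °C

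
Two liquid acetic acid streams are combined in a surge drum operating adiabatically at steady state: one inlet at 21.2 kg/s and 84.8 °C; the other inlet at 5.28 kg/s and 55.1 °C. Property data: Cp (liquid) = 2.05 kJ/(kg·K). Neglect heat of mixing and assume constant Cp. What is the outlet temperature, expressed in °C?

T_out = 78.9 °C

Adiabatic, steady state ⇒ Σ ṁᵢCp,ᵢ(T_out − Tᵢ) = 0
Σ ṁᵢCp,ᵢTᵢ = 21.2×2.05×84.8 + 5.28×2.05×55.1 = 4281.8
Σ ṁᵢCp,ᵢ = 21.2×2.05 + 5.28×2.05 = 54.284
T_out = 4281.8 / 54.284 = 78.878 °C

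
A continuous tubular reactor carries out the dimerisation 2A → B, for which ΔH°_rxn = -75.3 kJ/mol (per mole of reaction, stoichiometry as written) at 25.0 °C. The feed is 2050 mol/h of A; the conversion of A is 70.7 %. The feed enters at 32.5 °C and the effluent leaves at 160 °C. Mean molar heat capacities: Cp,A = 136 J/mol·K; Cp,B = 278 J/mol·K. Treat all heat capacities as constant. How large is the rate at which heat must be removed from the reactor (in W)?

Extent of reaction ξ = 0.707 × 2050 / 2 = 724.67 mol/h
Reaction term: ξ·ΔH°_rxn = 724.67 × -75.3 = -54568 kJ/h
Sensible, feed 32.5→25 °C: -2091 kJ/h
Outlet flows (mol/h): A 600.65, B 724.67
Sensible, products 25→160 °C: 38225 kJ/h
Q = ΔH = -18434 kJ/h = -5.1206 kW
Heat removed = 5120.6 W

Q_out = 5120 W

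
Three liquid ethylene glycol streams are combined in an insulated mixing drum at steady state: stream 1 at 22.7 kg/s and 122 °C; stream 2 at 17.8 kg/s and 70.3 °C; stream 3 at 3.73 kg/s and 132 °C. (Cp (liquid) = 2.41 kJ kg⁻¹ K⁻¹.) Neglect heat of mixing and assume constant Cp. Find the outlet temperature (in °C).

T_out = 102 °C

No heat crosses the boundary, so H_out = H_in.
T_out = Σ ṁᵢCp,ᵢTᵢ / Σ ṁᵢCp,ᵢ
      = 10877 / 106.59 = 102.04 °C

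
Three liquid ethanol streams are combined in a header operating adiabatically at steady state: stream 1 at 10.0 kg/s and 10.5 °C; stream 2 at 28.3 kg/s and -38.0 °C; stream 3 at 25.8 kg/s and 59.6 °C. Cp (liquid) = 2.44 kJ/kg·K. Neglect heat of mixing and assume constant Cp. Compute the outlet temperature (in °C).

T_out = 8.85 °C

Adiabatic, steady state ⇒ Σ ṁᵢCp,ᵢ(T_out − Tᵢ) = 0
T_out = Σ ṁᵢCp,ᵢTᵢ / Σ ṁᵢCp,ᵢ
      = 1384.2 / 156.4 = 8.8499 °C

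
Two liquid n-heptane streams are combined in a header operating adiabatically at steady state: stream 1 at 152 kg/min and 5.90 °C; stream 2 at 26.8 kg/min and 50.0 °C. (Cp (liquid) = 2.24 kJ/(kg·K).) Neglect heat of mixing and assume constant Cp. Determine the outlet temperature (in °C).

No heat crosses the boundary, so H_out = H_in.
Σ ṁᵢCp,ᵢTᵢ = 152×2.24×5.90 + 26.8×2.24×50.0 = 5010.4
Σ ṁᵢCp,ᵢ = 152×2.24 + 26.8×2.24 = 400.51
T_out = 5010.4 / 400.51 = 12.51 °C

T_out = 12.5 °C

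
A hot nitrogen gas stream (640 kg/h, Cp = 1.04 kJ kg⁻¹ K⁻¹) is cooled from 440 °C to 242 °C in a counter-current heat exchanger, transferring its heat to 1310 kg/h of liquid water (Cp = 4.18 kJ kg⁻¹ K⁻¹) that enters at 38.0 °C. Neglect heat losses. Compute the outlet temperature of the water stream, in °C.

T_c,out = 62.1 °C

Heat released by hot stream: Q = 640 × 1.04 × (440 − 242) = 131790 kJ/h
Energy balance on cold side (adiabatic exchanger): Q = ṁ_c·Cp_c·(T_c,out − T_c,in)
T_c,out = 38.0 + 131790/(1310 × 4.18) = 62.067 °C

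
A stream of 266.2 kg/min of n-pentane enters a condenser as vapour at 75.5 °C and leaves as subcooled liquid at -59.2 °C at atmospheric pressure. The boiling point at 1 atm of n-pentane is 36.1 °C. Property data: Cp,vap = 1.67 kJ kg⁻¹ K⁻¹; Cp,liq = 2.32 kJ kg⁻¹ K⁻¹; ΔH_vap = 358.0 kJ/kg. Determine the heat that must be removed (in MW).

vapour 75.5→36.1 °C: -65.798 kJ/kg
condensation at 36.1 °C: -358 kJ/kg
liquid 36.1→-59.2 °C: -221.1 kJ/kg
Δh = -65.798 + -358 + -221.1 = -644.89 kJ/kg
Q = ṁ·Δh = 266.2 kg/min × -644.89 kJ/kg = -171670 kJ/min
|Q| = 2861.2 kW = 2.8612 MW

Q_c = 2.86 MW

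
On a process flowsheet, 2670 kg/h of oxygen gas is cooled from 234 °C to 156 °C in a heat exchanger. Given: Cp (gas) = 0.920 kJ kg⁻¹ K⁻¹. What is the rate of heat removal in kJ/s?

Q = ṁ·Cp·ΔT = 2670 × 0.920 × (156 − 234) = -191600 kJ/h
Converting: 191600 / 3600 s = 53.222 kW

Q_c = 53.2 kJ/s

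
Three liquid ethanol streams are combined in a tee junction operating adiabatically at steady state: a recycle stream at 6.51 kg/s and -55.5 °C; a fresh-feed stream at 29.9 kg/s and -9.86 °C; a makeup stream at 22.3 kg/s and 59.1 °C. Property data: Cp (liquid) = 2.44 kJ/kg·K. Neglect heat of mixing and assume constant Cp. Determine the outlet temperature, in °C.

Energy balance with Q = 0: Σ ṁᵢCp,ᵢ(T_out − Tᵢ) = 0
T_out = Σ ṁᵢCp,ᵢTᵢ / Σ ṁᵢCp,ᵢ
      = 1614.8 / 143.25 = 11.273 °C

T_out = 11.3 °C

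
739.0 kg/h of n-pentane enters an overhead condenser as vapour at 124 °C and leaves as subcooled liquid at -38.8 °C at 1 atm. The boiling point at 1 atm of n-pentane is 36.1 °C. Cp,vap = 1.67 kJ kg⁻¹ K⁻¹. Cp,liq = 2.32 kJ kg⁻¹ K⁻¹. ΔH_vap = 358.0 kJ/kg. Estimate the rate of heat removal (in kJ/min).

Q_c = 8360 kJ/min

vapour 124→36.1 °C: -146.79 kJ/kg
condensation at 36.1 °C: -358 kJ/kg
liquid 36.1→-38.8 °C: -173.77 kJ/kg
Δh = -146.79 + -358 + -173.77 = -678.56 kJ/kg
Q = ṁ·Δh = 739.0 kg/h × -678.56 kJ/kg = -501460 kJ/h
|Q| = 139.29 kW = 8357.6 kJ/min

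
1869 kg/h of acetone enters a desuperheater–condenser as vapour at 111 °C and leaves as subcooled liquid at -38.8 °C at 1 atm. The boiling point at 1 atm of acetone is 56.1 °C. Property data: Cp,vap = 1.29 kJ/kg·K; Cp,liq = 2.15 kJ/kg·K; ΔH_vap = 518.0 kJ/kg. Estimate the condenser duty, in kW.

Q_c = 412 kW

vapour 111→56.1 °C: -70.821 kJ/kg
condensation at 56.1 °C: -518 kJ/kg
liquid 56.1→-38.8 °C: -204.03 kJ/kg
Δh = -70.821 + -518 + -204.03 = -792.86 kJ/kg
Q = ṁ·Δh = 1869 kg/h × -792.86 kJ/kg = -1.4818e+06 kJ/h
|Q| = 411.62 kW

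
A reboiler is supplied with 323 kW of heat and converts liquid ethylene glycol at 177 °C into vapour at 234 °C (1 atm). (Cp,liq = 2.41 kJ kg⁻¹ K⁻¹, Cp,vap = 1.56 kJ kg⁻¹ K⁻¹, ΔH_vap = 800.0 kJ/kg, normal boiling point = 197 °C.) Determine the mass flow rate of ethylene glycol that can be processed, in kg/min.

Δh = 2.41×(197−177) + 800.0 + 1.56×(234−197) = 905.92 kJ/kg
Q = 323 kW = 323 kJ/s = 19380 kJ/min
ṁ = Q/Δh = 19380 / 905.92 = 21.393 kg/min

ṁ = 21.4 kg/min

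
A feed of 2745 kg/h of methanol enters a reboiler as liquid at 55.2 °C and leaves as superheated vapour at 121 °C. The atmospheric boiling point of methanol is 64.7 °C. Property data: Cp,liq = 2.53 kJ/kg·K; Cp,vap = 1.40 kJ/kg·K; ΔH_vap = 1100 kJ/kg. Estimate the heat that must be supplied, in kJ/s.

liquid 55.2→64.7 °C: 24.035 kJ/kg
vaporisation at 64.7 °C: 1100 kJ/kg
vapour 64.7→121 °C: 78.82 kJ/kg
Δh = 24.035 + 1100 + 78.82 = 1202.9 kJ/kg
Q = ṁ·Δh = 2745 kg/h × 1202.9 kJ/kg = 3.3018e+06 kJ/h
|Q| = 917.18 kW

Q = 917 kJ/s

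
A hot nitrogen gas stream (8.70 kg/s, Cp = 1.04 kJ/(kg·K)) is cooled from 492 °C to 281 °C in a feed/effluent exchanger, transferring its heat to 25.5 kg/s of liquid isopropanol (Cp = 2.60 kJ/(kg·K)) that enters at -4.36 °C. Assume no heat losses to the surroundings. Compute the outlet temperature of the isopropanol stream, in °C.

T_c,out = 24.4 °C

Heat released by hot stream: Q = 8.70 × 1.04 × (492 − 281) = 1909.1 kJ/s
Energy balance on cold side (adiabatic exchanger): Q = ṁ_c·Cp_c·(T_c,out − T_c,in)
T_c,out = -4.36 + 1909.1/(25.5 × 2.60) = 24.435 °C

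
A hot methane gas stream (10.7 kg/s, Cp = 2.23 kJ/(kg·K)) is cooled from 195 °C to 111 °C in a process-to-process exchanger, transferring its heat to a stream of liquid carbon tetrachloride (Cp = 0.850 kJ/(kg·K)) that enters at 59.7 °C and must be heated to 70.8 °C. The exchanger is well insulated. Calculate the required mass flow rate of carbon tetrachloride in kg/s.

Heat released by hot stream: Q = 10.7 × 2.23 × (195 − 111) = 2004.3 kJ/s
Energy balance on cold side (adiabatic exchanger): Q = ṁ_c·Cp_c·(T_c,out − T_c,in)
ṁ_c = 2004.3 / [0.850 × (70.8 − 59.7)] = 212.43 kg/s

ṁ_c = 212 kg/s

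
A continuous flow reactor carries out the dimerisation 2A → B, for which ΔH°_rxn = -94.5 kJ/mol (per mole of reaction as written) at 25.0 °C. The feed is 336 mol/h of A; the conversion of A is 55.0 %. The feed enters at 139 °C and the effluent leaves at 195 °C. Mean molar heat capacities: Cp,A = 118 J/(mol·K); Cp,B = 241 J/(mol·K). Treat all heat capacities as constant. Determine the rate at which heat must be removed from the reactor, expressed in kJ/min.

Extent of reaction ξ = 0.550 × 336 / 2 = 92.4 mol/h
Reaction term: ξ·ΔH°_rxn = 92.4 × -94.5 = -8731.8 kJ/h
Sensible, feed 139→25 °C: -4519.9 kJ/h
Outlet flows (mol/h): A 151.2, B 92.4
Sensible, products 25→195 °C: 6818.7 kJ/h
Q = ΔH = -6433 kJ/h = -1.7869 kW
Heat removed = 107.22 kJ/min

Q_out = 107 kJ/min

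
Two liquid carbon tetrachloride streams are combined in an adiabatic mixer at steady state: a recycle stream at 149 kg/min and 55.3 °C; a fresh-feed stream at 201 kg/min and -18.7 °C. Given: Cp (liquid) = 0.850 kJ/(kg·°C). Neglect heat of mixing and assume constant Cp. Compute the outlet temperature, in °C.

No heat crosses the boundary, so H_out = H_in.
Σ ṁᵢCp,ᵢTᵢ = 149×0.850×55.3 + 201×0.850×-18.7 = 3808.8
Σ ṁᵢCp,ᵢ = 149×0.850 + 201×0.850 = 297.5
T_out = 3808.8 / 297.5 = 12.803 °C

T_out = 12.8 °C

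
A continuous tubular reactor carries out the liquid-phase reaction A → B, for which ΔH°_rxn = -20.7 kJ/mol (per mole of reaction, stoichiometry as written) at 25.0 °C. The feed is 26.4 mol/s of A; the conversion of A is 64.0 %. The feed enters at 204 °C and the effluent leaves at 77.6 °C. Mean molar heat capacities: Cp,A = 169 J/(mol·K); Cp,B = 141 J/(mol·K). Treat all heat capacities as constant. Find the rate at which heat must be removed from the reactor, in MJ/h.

Q_out = 3380 MJ/h

Extent of reaction ξ = 0.640 × 26.4 = 16.896 mol/s
Reaction term: ξ·ΔH°_rxn = 16.896 × -20.7 = -349.75 kJ/s
Sensible, feed 204→25 °C: -798.63 kJ/s
Outlet flows (mol/s): A 9.504, B 16.896
Sensible, products 25→77.6 °C: 209.8 kJ/s
Q = ΔH = -938.58 kJ/s = -938.58 kW
Heat removed = 3378.9 MJ/h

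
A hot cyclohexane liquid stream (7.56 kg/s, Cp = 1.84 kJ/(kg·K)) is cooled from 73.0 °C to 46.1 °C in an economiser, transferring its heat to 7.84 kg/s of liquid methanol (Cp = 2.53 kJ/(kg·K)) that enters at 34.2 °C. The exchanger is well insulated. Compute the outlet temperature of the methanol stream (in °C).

Heat released by hot stream: Q = 7.56 × 1.84 × (73.0 − 46.1) = 374.19 kJ/s
Energy balance on cold side (adiabatic exchanger): Q = ṁ_c·Cp_c·(T_c,out − T_c,in)
T_c,out = 34.2 + 374.19/(7.84 × 2.53) = 53.065 °C

T_c,out = 53.1 °C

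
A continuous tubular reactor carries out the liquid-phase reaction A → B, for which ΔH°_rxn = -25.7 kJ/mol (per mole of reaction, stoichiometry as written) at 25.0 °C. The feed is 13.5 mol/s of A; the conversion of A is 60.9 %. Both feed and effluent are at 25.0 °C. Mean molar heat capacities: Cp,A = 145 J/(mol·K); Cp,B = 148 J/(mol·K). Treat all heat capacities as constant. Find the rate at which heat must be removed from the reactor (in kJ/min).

Q_out = 12700 kJ/min

Extent of reaction ξ = 0.609 × 13.5 = 8.2215 mol/s
Reaction term: ξ·ΔH°_rxn = 8.2215 × -25.7 = -211.29 kJ/s
Q = ΔH = -211.29 kJ/s = -211.29 kW
Heat removed = 12678 kJ/min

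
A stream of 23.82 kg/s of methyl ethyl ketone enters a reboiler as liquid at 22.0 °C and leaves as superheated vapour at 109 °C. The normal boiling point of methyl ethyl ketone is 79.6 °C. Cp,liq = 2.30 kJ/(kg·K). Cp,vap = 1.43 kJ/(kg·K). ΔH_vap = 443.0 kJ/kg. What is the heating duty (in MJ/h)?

liquid 22.0→79.6 °C: 132.48 kJ/kg
vaporisation at 79.6 °C: 443 kJ/kg
vapour 79.6→109 °C: 42.042 kJ/kg
Δh = 132.48 + 443 + 42.042 = 617.52 kJ/kg
Q = ṁ·Δh = 23.82 kg/s × 617.52 kJ/kg = 14709 kJ/s
|Q| = 14709 kW = 52954 MJ/h

Q = 53000 MJ/h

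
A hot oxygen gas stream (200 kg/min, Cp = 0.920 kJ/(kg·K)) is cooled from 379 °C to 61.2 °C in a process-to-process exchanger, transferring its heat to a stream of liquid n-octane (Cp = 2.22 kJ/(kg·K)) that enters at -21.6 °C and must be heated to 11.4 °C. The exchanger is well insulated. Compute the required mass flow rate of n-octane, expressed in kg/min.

Heat released by hot stream: Q = 200 × 0.920 × (379 − 61.2) = 58475 kJ/min
Energy balance on cold side (adiabatic exchanger): Q = ṁ_c·Cp_c·(T_c,out − T_c,in)
ṁ_c = 58475 / [2.22 × (11.4 − -21.6)] = 798.19 kg/min

ṁ_c = 798 kg/min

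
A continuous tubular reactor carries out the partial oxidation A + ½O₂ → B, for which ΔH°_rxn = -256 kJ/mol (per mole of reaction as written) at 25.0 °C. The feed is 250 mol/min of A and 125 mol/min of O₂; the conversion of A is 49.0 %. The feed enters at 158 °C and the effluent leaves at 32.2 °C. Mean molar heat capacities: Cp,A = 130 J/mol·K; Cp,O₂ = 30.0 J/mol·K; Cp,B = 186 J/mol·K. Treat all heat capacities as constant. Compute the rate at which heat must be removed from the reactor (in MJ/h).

Q_out = 2150 MJ/h

Extent of reaction ξ = 0.490 × 250 = 122.5 mol/min
Reaction term: ξ·ΔH°_rxn = 122.5 × -256 = -31360 kJ/min
Sensible, feed 158→25 °C: -4821.2 kJ/min
Outlet flows (mol/min): A 127.5, O₂ 63.75, B 122.5
Sensible, products 25→32.2 °C: 297.16 kJ/min
Q = ΔH = -35884 kJ/min = -598.07 kW
Heat removed = 2153 MJ/h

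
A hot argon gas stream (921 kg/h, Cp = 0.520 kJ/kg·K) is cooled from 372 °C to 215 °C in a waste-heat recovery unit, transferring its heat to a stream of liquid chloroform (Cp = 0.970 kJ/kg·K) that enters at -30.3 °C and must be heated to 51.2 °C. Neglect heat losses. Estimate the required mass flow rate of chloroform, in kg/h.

Heat released by hot stream: Q = 921 × 0.520 × (372 − 215) = 75190 kJ/h
Energy balance on cold side (adiabatic exchanger): Q = ṁ_c·Cp_c·(T_c,out − T_c,in)
ṁ_c = 75190 / [0.970 × (51.2 − -30.3)] = 951.12 kg/h

ṁ_c = 951 kg/h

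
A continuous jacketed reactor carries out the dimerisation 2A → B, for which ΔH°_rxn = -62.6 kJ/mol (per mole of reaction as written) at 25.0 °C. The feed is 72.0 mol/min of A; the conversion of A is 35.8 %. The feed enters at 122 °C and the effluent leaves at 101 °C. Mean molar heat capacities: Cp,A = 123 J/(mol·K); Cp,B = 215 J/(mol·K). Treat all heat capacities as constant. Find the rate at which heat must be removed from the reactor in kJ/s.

Extent of reaction ξ = 0.358 × 72.0 / 2 = 12.888 mol/min
Reaction term: ξ·ΔH°_rxn = 12.888 × -62.6 = -806.79 kJ/min
Sensible, feed 122→25 °C: -859.03 kJ/min
Outlet flows (mol/min): A 46.224, B 12.888
Sensible, products 25→101 °C: 642.69 kJ/min
Q = ΔH = -1023.1 kJ/min = -17.052 kW
Heat removed = 17.052 kJ/s

Q_out = 17.1 kJ/s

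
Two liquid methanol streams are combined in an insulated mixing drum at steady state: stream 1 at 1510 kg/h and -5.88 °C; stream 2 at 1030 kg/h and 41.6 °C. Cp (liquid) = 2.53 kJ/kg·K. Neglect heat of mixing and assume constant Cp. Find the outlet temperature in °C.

T_out = 13.4 °C

No heat crosses the boundary, so H_out = H_in.
Σ ṁᵢCp,ᵢTᵢ = 1510×2.53×-5.88 + 1030×2.53×41.6 = 85942
Σ ṁᵢCp,ᵢ = 1510×2.53 + 1030×2.53 = 6426.2
T_out = 85942 / 6426.2 = 13.374 °C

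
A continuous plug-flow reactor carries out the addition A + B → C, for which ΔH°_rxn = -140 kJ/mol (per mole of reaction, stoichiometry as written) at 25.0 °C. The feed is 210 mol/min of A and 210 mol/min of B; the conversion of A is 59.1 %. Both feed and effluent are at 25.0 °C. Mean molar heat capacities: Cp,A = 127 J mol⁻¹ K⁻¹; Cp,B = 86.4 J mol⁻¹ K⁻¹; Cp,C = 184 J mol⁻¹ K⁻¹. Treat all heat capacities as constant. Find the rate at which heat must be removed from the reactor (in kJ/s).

Q_out = 290 kJ/s

Extent of reaction ξ = 0.591 × 210 = 124.11 mol/min
Reaction term: ξ·ΔH°_rxn = 124.11 × -140 = -17375 kJ/min
Q = ΔH = -17375 kJ/min = -289.59 kW
Heat removed = 289.59 kJ/s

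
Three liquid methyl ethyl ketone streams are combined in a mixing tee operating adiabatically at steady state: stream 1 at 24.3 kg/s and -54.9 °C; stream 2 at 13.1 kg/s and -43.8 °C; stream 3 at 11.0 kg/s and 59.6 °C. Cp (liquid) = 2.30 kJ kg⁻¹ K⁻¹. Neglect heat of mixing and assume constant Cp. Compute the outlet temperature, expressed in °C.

T_out = -25.9 °C

Adiabatic, steady state ⇒ Σ ṁᵢCp,ᵢ(T_out − Tᵢ) = 0
Σ ṁᵢCp,ᵢTᵢ = 24.3×2.30×-54.9 + 13.1×2.30×-43.8 + 11.0×2.30×59.6 = -2880.2
Σ ṁᵢCp,ᵢ = 24.3×2.30 + 13.1×2.30 + 11.0×2.30 = 111.32
T_out = -2880.2 / 111.32 = -25.873 °C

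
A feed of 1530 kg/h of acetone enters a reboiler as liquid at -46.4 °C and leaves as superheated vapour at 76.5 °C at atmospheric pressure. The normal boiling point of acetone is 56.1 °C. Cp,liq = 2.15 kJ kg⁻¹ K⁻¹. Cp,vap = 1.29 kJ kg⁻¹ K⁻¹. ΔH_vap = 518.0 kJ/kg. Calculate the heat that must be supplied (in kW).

liquid -46.4→56.1 °C: 220.38 kJ/kg
vaporisation at 56.1 °C: 518 kJ/kg
vapour 56.1→76.5 °C: 26.316 kJ/kg
Δh = 220.38 + 518 + 26.316 = 764.69 kJ/kg
Q = ṁ·Δh = 1530 kg/h × 764.69 kJ/kg = 1.17e+06 kJ/h
|Q| = 324.99 kW

Q = 325 kW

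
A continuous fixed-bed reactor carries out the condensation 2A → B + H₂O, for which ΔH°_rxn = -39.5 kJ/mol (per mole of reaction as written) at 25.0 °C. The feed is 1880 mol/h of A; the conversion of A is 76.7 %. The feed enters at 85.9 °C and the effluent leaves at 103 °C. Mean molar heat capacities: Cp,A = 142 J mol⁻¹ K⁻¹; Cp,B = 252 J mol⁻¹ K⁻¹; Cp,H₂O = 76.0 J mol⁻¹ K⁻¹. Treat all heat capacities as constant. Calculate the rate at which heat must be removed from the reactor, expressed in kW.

Extent of reaction ξ = 0.767 × 1880 / 2 = 720.98 mol/h
Reaction term: ξ·ΔH°_rxn = 720.98 × -39.5 = -28479 kJ/h
Sensible, feed 85.9→25 °C: -16258 kJ/h
Outlet flows (mol/h): A 438.04, B 720.98, H₂O 720.98
Sensible, products 25→103 °C: 23297 kJ/h
Q = ΔH = -21439 kJ/h = -5.9554 kW
Heat removed = 5.9554 kW

Q_out = 5.96 kW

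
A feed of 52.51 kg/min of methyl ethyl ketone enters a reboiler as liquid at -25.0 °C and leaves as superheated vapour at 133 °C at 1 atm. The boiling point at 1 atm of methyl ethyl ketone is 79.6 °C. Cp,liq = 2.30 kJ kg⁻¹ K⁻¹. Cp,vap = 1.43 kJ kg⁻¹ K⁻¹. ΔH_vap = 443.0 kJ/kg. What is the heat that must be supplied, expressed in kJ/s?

liquid -25.0→79.6 °C: 240.58 kJ/kg
vaporisation at 79.6 °C: 443 kJ/kg
vapour 79.6→133 °C: 76.362 kJ/kg
Δh = 240.58 + 443 + 76.362 = 759.94 kJ/kg
Q = ṁ·Δh = 52.51 kg/min × 759.94 kJ/kg = 39905 kJ/min
|Q| = 665.08 kW

Q = 665 kJ/s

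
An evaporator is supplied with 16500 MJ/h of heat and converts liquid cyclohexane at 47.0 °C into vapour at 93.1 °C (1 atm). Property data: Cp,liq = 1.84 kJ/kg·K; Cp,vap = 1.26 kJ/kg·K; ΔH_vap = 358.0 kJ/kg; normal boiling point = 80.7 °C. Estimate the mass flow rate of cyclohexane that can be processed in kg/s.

ṁ = 10.5 kg/s

Δh = 1.84×(80.7−47.0) + 358.0 + 1.26×(93.1−80.7) = 435.63 kJ/kg
Q = 16500 MJ/h = 4583.3 kJ/s = 4583.3 kJ/s
ṁ = Q/Δh = 4583.3 / 435.63 = 10.521 kg/s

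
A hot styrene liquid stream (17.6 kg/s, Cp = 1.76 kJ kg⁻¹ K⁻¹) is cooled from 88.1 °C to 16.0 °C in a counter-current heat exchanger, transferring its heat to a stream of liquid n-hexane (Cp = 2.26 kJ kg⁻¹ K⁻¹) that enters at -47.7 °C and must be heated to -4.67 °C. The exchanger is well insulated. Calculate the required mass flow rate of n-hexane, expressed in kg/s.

ṁ_c = 23.0 kg/s

Heat released by hot stream: Q = 17.6 × 1.76 × (88.1 − 16.0) = 2233.4 kJ/s
Energy balance on cold side (adiabatic exchanger): Q = ṁ_c·Cp_c·(T_c,out − T_c,in)
ṁ_c = 2233.4 / [2.26 × (-4.67 − -47.7)] = 22.966 kg/s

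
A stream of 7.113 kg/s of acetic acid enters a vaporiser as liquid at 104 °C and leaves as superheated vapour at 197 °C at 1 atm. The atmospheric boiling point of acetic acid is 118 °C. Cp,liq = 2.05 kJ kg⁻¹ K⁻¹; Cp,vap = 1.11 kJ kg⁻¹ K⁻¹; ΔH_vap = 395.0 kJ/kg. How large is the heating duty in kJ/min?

Q = 218000 kJ/min

liquid 104→118 °C: 28.7 kJ/kg
vaporisation at 118 °C: 395 kJ/kg
vapour 118→197 °C: 87.69 kJ/kg
Δh = 28.7 + 395 + 87.69 = 511.39 kJ/kg
Q = ṁ·Δh = 7.113 kg/s × 511.39 kJ/kg = 3637.5 kJ/s
|Q| = 3637.5 kW = 218250 kJ/min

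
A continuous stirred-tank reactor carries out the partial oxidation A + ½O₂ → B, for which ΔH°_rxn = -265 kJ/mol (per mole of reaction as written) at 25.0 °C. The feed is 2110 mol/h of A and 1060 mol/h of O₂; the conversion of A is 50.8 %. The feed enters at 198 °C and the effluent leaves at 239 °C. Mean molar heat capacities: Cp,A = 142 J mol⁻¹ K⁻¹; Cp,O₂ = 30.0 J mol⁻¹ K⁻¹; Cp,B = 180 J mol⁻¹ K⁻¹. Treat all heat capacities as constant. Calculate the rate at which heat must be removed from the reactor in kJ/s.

Extent of reaction ξ = 0.508 × 2110 = 1071.9 mol/h
Reaction term: ξ·ΔH°_rxn = 1071.9 × -265 = -284050 kJ/h
Sensible, feed 198→25 °C: -57336 kJ/h
Outlet flows (mol/h): A 1038.1, O₂ 524.06, B 1071.9
Sensible, products 25→239 °C: 76200 kJ/h
Q = ΔH = -265180 kJ/h = -73.662 kW
Heat removed = 73.662 kJ/s

Q_out = 73.7 kJ/s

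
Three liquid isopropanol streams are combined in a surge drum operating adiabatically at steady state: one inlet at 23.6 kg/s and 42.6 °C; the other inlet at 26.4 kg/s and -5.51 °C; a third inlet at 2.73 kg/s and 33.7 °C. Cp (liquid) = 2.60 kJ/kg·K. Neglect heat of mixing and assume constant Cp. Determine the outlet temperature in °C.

T_out = 18.1 °C

Adiabatic, steady state ⇒ Σ ṁᵢCp,ᵢ(T_out − Tᵢ) = 0
Σ ṁᵢCp,ᵢTᵢ = 23.6×2.60×42.6 + 26.4×2.60×-5.51 + 2.73×2.60×33.7 = 2474.9
Σ ṁᵢCp,ᵢ = 23.6×2.60 + 26.4×2.60 + 2.73×2.60 = 137.1
T_out = 2474.9 / 137.1 = 18.052 °C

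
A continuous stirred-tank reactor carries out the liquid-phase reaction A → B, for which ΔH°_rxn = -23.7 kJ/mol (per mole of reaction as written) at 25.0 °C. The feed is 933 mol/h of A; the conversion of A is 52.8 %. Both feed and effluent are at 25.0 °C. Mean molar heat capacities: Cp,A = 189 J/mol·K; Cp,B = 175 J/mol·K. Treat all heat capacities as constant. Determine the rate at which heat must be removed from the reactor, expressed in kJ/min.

Q_out = 195 kJ/min

Extent of reaction ξ = 0.528 × 933 = 492.62 mol/h
Reaction term: ξ·ΔH°_rxn = 492.62 × -23.7 = -11675 kJ/h
Q = ΔH = -11675 kJ/h = -3.2431 kW
Heat removed = 194.59 kJ/min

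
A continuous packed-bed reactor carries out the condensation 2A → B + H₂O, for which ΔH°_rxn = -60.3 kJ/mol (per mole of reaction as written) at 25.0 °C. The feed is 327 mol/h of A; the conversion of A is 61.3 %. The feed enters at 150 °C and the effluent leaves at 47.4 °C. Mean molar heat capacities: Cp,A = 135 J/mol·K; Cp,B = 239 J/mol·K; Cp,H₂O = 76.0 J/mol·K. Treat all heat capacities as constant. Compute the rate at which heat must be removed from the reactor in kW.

Extent of reaction ξ = 0.613 × 327 / 2 = 100.23 mol/h
Reaction term: ξ·ΔH°_rxn = 100.23 × -60.3 = -6043.6 kJ/h
Sensible, feed 150→25 °C: -5518.1 kJ/h
Outlet flows (mol/h): A 126.55, B 100.23, H₂O 100.23
Sensible, products 25→47.4 °C: 1089.9 kJ/h
Q = ΔH = -10472 kJ/h = -2.9088 kW
Heat removed = 2.9088 kW

Q_out = 2.91 kW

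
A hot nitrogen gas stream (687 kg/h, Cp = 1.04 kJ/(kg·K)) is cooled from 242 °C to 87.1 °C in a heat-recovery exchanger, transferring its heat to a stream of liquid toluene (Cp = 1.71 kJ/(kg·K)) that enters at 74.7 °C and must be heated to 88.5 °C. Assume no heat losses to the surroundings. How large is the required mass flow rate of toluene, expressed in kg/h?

ṁ_c = 4690 kg/h

Heat released by hot stream: Q = 687 × 1.04 × (242 − 87.1) = 110670 kJ/h
Energy balance on cold side (adiabatic exchanger): Q = ṁ_c·Cp_c·(T_c,out − T_c,in)
ṁ_c = 110670 / [1.71 × (88.5 − 74.7)] = 4689.9 kg/h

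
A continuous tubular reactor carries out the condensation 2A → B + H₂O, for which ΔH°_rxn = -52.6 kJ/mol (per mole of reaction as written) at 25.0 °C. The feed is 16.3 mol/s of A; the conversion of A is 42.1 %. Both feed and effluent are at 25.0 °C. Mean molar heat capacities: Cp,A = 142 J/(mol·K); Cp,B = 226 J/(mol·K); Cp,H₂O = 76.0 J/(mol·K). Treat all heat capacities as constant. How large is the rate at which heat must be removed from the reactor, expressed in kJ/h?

Q_out = 650000 kJ/h

Extent of reaction ξ = 0.421 × 16.3 / 2 = 3.4312 mol/s
Reaction term: ξ·ΔH°_rxn = 3.4312 × -52.6 = -180.48 kJ/s
Q = ΔH = -180.48 kJ/s = -180.48 kW
Heat removed = 649720 kJ/h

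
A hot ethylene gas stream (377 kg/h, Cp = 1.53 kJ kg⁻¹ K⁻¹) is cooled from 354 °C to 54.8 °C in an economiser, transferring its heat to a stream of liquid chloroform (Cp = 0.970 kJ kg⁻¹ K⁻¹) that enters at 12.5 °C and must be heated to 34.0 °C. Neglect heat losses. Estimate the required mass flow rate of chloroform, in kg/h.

Heat released by hot stream: Q = 377 × 1.53 × (354 − 54.8) = 172580 kJ/h
Energy balance on cold side (adiabatic exchanger): Q = ṁ_c·Cp_c·(T_c,out − T_c,in)
ṁ_c = 172580 / [0.970 × (34.0 − 12.5)] = 8275.3 kg/h

ṁ_c = 8280 kg/h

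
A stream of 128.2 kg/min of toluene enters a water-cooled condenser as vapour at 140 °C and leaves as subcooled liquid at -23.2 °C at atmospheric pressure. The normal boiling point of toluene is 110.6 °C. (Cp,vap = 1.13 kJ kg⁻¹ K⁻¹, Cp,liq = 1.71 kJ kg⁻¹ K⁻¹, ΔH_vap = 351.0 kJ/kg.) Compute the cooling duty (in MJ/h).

vapour 140→110.6 °C: -33.222 kJ/kg
condensation at 110.6 °C: -351 kJ/kg
liquid 110.6→-23.2 °C: -228.8 kJ/kg
Δh = -33.222 + -351 + -228.8 = -613.02 kJ/kg
Q = ṁ·Δh = 128.2 kg/min × -613.02 kJ/kg = -78589 kJ/min
|Q| = 1309.8 kW = 4715.3 MJ/h

Q_c = 4720 MJ/h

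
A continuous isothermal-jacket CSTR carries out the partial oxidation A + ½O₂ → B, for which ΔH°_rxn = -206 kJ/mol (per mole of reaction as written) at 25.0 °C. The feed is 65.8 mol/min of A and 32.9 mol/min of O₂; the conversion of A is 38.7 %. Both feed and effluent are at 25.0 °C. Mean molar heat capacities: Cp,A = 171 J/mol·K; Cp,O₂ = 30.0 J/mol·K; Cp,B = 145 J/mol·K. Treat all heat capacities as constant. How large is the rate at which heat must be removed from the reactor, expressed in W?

Q_out = 87400 W

Extent of reaction ξ = 0.387 × 65.8 = 25.465 mol/min
Reaction term: ξ·ΔH°_rxn = 25.465 × -206 = -5245.7 kJ/min
Q = ΔH = -5245.7 kJ/min = -87.428 kW
Heat removed = 87428 W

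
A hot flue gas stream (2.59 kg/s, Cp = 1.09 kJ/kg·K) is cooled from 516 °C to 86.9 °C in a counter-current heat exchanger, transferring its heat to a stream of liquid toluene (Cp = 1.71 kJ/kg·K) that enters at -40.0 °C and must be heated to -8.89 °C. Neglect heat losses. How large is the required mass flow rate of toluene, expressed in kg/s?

ṁ_c = 22.8 kg/s

Heat released by hot stream: Q = 2.59 × 1.09 × (516 − 86.9) = 1211.4 kJ/s
Energy balance on cold side (adiabatic exchanger): Q = ṁ_c·Cp_c·(T_c,out − T_c,in)
ṁ_c = 1211.4 / [1.71 × (-8.89 − -40.0)] = 22.771 kg/s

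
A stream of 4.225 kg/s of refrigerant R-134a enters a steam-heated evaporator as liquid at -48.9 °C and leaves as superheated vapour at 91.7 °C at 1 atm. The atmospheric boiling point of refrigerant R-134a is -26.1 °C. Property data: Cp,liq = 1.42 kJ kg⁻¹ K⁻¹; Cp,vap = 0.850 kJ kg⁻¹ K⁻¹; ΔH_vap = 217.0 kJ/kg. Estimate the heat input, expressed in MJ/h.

Q = 5320 MJ/h

liquid -48.9→-26.1 °C: 32.376 kJ/kg
vaporisation at -26.1 °C: 217 kJ/kg
vapour -26.1→91.7 °C: 100.13 kJ/kg
Δh = 32.376 + 217 + 100.13 = 349.51 kJ/kg
Q = ṁ·Δh = 4.225 kg/s × 349.51 kJ/kg = 1476.7 kJ/s
|Q| = 1476.7 kW = 5316 MJ/h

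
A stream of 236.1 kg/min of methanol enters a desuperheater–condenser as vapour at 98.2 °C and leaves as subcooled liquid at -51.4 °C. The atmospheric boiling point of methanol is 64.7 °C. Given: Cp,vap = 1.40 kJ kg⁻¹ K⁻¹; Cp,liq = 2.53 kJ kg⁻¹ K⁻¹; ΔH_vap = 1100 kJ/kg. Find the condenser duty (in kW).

vapour 98.2→64.7 °C: -46.9 kJ/kg
condensation at 64.7 °C: -1100 kJ/kg
liquid 64.7→-51.4 °C: -293.73 kJ/kg
Δh = -46.9 + -1100 + -293.73 = -1440.6 kJ/kg
Q = ṁ·Δh = 236.1 kg/min × -1440.6 kJ/kg = -340130 kJ/min
|Q| = 5668.9 kW

Q_c = 5670 kW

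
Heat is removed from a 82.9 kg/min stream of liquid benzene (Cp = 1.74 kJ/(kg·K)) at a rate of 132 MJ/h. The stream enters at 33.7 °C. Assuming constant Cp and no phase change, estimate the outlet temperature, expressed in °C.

Q = 132 MJ/h = 2200 kJ/min
ΔT = Q/(ṁ·Cp) = 2200/(82.9×1.74) = 15.252 K
T_out = 33.7 − 15.252 = 18.448 °C

T_out = 18.4 °C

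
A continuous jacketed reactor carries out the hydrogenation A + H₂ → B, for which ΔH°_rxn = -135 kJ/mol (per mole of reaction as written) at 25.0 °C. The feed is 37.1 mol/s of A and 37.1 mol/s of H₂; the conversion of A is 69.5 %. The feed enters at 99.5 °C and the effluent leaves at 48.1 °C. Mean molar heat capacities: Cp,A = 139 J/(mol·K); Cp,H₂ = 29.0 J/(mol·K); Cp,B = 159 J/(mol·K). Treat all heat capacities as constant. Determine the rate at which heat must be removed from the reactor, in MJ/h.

Q_out = 13700 MJ/h

Extent of reaction ξ = 0.695 × 37.1 = 25.784 mol/s
Reaction term: ξ·ΔH°_rxn = 25.784 × -135 = -3480.9 kJ/s
Sensible, feed 99.5→25 °C: -464.34 kJ/s
Outlet flows (mol/s): A 11.316, H₂ 11.316, B 25.784
Sensible, products 25→48.1 °C: 138.62 kJ/s
Q = ΔH = -3806.6 kJ/s = -3806.6 kW
Heat removed = 13704 MJ/h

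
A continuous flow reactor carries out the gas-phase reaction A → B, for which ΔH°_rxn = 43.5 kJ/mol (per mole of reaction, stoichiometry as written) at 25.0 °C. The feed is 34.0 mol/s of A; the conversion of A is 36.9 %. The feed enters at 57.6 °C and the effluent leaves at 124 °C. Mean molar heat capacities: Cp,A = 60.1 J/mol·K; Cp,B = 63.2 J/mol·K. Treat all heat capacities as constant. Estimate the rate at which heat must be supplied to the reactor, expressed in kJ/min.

Q_in = 41100 kJ/min

Extent of reaction ξ = 0.369 × 34.0 = 12.546 mol/s
Reaction term: ξ·ΔH°_rxn = 12.546 × 43.5 = 545.75 kJ/s
Sensible, feed 57.6→25 °C: -66.615 kJ/s
Outlet flows (mol/s): A 21.454, B 12.546
Sensible, products 25→124 °C: 206.15 kJ/s
Q = ΔH = 685.28 kJ/s = 685.28 kW
Heat supplied = 41117 kJ/min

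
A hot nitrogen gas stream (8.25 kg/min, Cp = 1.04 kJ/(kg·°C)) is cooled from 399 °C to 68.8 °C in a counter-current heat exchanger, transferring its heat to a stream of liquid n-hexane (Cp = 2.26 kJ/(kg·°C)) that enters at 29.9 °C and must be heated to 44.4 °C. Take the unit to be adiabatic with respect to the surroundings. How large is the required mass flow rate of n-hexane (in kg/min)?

Heat released by hot stream: Q = 8.25 × 1.04 × (399 − 68.8) = 2833.1 kJ/min
Energy balance on cold side (adiabatic exchanger): Q = ṁ_c·Cp_c·(T_c,out − T_c,in)
ṁ_c = 2833.1 / [2.26 × (44.4 − 29.9)] = 86.455 kg/min

ṁ_c = 86.5 kg/min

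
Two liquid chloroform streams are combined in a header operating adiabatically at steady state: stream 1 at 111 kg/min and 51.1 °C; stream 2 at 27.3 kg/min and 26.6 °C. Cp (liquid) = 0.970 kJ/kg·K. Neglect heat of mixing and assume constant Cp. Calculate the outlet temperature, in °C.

T_out = 46.3 °C

No heat crosses the boundary, so H_out = H_in.
Σ ṁᵢCp,ᵢTᵢ = 111×0.970×51.1 + 27.3×0.970×26.6 = 6206.3
Σ ṁᵢCp,ᵢ = 111×0.970 + 27.3×0.970 = 134.15
T_out = 6206.3 / 134.15 = 46.264 °C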